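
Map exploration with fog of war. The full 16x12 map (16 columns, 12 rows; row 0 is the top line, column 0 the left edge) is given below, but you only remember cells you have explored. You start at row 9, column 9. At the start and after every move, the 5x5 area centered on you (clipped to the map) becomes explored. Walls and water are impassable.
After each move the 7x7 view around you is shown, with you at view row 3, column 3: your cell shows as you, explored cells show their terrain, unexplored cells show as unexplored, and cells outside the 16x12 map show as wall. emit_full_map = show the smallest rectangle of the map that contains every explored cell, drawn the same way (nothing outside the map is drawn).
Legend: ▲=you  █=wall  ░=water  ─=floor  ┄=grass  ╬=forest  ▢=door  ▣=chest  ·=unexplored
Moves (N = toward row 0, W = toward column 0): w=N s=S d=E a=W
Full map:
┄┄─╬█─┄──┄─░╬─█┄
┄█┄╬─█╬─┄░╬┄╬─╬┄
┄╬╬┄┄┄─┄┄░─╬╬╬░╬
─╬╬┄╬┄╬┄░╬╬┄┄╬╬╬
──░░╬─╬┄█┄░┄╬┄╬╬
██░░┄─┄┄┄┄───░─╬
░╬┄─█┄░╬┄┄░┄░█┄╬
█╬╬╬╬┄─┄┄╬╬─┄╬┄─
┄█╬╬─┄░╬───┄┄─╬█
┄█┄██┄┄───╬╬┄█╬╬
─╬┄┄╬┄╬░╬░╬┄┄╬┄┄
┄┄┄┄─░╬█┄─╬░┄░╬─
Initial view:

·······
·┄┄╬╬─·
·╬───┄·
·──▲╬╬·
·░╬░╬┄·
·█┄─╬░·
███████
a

·······
·─┄┄╬╬─
·░╬───┄
·┄─▲─╬╬
·╬░╬░╬┄
·╬█┄─╬░
███████

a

·······
·┄─┄┄╬╬
·┄░╬───
·┄┄▲──╬
·┄╬░╬░╬
·░╬█┄─╬
███████

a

·······
·╬┄─┄┄╬
·─┄░╬──
·█┄▲───
·╬┄╬░╬░
·─░╬█┄─
███████

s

·╬┄─┄┄╬
·─┄░╬──
·█┄┄───
·╬┄▲░╬░
·─░╬█┄─
███████
███████

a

··╬┄─┄┄
·╬─┄░╬─
·██┄┄──
·┄╬▲╬░╬
·┄─░╬█┄
███████
███████

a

···╬┄─┄
·╬╬─┄░╬
·┄██┄┄─
·┄┄▲┄╬░
·┄┄─░╬█
███████
███████

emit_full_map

··╬┄─┄┄╬╬─
╬╬─┄░╬───┄
┄██┄┄───╬╬
┄┄▲┄╬░╬░╬┄
┄┄─░╬█┄─╬░

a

····╬┄─
·█╬╬─┄░
·█┄██┄┄
·╬┄▲╬┄╬
·┄┄┄─░╬
███████
███████

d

···╬┄─┄
█╬╬─┄░╬
█┄██┄┄─
╬┄┄▲┄╬░
┄┄┄─░╬█
███████
███████

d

··╬┄─┄┄
╬╬─┄░╬─
┄██┄┄──
┄┄╬▲╬░╬
┄┄─░╬█┄
███████
███████

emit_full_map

···╬┄─┄┄╬╬─
█╬╬─┄░╬───┄
█┄██┄┄───╬╬
╬┄┄╬▲╬░╬░╬┄
┄┄┄─░╬█┄─╬░


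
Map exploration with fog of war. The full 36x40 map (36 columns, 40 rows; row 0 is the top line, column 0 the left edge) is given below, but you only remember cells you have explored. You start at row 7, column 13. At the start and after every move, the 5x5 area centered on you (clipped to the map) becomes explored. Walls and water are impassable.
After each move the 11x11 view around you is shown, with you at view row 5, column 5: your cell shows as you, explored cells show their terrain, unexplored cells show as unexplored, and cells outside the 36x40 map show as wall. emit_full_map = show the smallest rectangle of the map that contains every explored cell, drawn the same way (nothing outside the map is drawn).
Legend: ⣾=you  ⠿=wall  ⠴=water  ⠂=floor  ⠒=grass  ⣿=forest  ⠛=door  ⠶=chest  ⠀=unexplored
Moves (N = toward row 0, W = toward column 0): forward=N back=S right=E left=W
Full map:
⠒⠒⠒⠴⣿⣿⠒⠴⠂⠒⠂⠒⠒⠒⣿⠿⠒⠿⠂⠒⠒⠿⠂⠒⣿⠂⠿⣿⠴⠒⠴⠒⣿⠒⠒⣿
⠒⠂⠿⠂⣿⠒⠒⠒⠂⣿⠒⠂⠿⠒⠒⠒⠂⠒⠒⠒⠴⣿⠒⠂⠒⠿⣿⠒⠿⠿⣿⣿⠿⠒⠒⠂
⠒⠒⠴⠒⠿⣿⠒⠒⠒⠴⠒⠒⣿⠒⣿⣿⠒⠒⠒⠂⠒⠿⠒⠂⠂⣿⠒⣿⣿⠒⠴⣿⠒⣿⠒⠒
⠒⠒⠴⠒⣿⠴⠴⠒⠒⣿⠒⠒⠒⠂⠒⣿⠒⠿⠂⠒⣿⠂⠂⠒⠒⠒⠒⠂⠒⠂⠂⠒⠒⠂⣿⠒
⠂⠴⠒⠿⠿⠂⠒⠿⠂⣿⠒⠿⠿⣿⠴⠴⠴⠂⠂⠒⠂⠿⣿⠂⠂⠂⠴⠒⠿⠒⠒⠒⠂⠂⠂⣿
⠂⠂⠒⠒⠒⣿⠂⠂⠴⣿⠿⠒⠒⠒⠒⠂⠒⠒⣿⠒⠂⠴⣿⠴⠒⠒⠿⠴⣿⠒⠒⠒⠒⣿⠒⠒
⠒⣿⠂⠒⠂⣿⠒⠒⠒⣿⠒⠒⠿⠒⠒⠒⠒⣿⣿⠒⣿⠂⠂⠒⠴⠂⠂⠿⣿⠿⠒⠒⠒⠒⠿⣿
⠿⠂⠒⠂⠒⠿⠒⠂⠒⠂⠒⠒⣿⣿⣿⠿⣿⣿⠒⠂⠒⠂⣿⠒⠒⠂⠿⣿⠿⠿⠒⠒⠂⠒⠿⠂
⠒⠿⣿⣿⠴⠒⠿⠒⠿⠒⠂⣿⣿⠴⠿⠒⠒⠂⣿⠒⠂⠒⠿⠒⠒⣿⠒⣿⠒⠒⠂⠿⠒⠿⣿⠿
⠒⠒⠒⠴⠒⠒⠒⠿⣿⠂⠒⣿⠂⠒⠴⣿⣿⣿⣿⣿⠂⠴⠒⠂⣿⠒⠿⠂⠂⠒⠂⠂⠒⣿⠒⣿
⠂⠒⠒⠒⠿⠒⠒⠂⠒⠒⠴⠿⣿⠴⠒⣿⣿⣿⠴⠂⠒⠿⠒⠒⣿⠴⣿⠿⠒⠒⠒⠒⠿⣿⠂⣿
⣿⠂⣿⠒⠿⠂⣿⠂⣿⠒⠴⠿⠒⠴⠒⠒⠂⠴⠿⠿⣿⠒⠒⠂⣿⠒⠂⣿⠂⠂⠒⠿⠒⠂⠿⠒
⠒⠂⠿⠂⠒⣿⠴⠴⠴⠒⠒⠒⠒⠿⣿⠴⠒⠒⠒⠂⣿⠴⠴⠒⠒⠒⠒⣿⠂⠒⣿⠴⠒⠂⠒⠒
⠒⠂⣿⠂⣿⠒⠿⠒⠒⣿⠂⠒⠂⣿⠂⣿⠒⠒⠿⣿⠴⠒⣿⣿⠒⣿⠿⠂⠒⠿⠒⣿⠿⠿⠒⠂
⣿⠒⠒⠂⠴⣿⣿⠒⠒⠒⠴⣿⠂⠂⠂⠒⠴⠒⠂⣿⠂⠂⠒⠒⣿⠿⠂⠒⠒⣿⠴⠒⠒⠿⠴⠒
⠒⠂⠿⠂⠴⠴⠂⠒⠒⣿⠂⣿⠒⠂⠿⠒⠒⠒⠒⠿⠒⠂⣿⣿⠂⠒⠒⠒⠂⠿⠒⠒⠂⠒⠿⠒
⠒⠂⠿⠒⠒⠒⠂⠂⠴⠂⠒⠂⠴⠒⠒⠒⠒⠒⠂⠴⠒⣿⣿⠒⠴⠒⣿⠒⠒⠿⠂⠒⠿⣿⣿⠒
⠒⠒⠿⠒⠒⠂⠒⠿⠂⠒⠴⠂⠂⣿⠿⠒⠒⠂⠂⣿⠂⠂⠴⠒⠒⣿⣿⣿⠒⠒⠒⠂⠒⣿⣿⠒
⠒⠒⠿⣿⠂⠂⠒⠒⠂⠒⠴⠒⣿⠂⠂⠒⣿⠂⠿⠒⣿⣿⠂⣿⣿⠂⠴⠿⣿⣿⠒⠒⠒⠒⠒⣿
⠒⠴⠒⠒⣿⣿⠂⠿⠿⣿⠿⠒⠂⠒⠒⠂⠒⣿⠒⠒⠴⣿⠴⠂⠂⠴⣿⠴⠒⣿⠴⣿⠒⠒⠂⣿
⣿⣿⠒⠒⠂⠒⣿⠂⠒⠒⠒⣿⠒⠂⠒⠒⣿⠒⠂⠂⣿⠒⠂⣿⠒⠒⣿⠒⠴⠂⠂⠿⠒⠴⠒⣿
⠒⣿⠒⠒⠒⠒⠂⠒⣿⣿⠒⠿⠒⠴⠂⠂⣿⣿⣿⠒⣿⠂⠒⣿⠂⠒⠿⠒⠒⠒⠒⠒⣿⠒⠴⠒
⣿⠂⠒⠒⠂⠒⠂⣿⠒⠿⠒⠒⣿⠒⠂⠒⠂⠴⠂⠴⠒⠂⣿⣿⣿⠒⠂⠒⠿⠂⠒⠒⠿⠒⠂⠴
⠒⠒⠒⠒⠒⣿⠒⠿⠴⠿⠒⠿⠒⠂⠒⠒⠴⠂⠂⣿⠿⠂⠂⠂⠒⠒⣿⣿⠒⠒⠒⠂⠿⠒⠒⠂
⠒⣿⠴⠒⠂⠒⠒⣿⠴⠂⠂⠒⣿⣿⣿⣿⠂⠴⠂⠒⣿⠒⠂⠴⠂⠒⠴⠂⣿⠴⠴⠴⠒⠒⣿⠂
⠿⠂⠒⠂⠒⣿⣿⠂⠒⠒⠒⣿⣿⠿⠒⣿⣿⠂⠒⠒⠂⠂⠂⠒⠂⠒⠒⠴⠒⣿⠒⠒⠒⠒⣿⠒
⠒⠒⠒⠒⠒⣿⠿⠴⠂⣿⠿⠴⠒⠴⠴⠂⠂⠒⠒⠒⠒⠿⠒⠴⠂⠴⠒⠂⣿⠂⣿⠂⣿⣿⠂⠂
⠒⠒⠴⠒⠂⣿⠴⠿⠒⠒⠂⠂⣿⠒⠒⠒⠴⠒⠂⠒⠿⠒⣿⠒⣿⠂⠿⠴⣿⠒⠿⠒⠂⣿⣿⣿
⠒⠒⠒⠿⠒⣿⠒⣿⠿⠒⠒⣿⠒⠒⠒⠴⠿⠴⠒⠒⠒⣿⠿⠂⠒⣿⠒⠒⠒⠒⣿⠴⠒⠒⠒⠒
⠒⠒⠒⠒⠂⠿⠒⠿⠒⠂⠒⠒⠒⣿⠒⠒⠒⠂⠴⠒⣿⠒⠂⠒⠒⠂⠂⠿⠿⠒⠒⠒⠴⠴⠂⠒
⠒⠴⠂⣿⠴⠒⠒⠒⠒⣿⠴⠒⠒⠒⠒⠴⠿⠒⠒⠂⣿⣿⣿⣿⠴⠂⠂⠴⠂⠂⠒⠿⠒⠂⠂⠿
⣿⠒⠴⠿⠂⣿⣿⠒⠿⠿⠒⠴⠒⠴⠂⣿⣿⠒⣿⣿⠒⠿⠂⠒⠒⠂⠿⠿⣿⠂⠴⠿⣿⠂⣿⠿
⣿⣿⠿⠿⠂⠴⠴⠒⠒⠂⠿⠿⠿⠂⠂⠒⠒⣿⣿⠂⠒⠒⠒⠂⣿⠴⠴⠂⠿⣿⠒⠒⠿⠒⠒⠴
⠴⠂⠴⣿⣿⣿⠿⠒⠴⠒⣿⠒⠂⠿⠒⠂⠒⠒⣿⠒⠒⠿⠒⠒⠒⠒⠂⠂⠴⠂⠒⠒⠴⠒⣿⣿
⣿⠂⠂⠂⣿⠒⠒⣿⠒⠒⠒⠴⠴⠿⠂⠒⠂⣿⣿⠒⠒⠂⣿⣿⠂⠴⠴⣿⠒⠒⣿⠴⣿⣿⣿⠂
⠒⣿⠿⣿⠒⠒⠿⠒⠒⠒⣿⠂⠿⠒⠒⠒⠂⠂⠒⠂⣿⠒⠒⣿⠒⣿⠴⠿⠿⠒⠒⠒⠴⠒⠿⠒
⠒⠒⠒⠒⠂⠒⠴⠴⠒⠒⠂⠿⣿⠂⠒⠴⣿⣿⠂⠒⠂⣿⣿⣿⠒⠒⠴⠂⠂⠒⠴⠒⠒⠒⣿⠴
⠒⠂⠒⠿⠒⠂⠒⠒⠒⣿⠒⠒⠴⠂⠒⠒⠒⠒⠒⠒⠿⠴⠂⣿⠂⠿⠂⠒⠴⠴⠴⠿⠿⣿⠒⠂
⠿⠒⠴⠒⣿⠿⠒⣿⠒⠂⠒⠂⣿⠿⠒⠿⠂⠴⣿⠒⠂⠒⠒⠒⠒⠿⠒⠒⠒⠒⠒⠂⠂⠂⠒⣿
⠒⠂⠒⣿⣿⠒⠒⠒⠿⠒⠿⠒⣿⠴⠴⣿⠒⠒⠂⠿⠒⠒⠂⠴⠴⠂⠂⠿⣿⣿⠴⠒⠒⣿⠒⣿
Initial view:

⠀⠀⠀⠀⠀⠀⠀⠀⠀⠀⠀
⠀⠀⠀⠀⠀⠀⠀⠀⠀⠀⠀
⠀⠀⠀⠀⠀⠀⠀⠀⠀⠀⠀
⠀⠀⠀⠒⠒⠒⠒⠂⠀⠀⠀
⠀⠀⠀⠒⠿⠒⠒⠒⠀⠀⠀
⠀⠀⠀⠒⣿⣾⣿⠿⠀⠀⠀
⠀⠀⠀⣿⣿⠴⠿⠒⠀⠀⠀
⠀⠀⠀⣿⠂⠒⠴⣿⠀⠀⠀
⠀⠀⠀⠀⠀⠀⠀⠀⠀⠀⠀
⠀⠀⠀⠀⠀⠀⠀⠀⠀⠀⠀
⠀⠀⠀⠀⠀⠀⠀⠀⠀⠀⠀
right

⠀⠀⠀⠀⠀⠀⠀⠀⠀⠀⠀
⠀⠀⠀⠀⠀⠀⠀⠀⠀⠀⠀
⠀⠀⠀⠀⠀⠀⠀⠀⠀⠀⠀
⠀⠀⠒⠒⠒⠒⠂⠒⠀⠀⠀
⠀⠀⠒⠿⠒⠒⠒⠒⠀⠀⠀
⠀⠀⠒⣿⣿⣾⠿⣿⠀⠀⠀
⠀⠀⣿⣿⠴⠿⠒⠒⠀⠀⠀
⠀⠀⣿⠂⠒⠴⣿⣿⠀⠀⠀
⠀⠀⠀⠀⠀⠀⠀⠀⠀⠀⠀
⠀⠀⠀⠀⠀⠀⠀⠀⠀⠀⠀
⠀⠀⠀⠀⠀⠀⠀⠀⠀⠀⠀

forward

⠀⠀⠀⠀⠀⠀⠀⠀⠀⠀⠀
⠀⠀⠀⠀⠀⠀⠀⠀⠀⠀⠀
⠀⠀⠀⠀⠀⠀⠀⠀⠀⠀⠀
⠀⠀⠀⠿⣿⠴⠴⠴⠀⠀⠀
⠀⠀⠒⠒⠒⠒⠂⠒⠀⠀⠀
⠀⠀⠒⠿⠒⣾⠒⠒⠀⠀⠀
⠀⠀⠒⣿⣿⣿⠿⣿⠀⠀⠀
⠀⠀⣿⣿⠴⠿⠒⠒⠀⠀⠀
⠀⠀⣿⠂⠒⠴⣿⣿⠀⠀⠀
⠀⠀⠀⠀⠀⠀⠀⠀⠀⠀⠀
⠀⠀⠀⠀⠀⠀⠀⠀⠀⠀⠀

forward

⠀⠀⠀⠀⠀⠀⠀⠀⠀⠀⠀
⠀⠀⠀⠀⠀⠀⠀⠀⠀⠀⠀
⠀⠀⠀⠀⠀⠀⠀⠀⠀⠀⠀
⠀⠀⠀⠒⠂⠒⣿⠒⠀⠀⠀
⠀⠀⠀⠿⣿⠴⠴⠴⠀⠀⠀
⠀⠀⠒⠒⠒⣾⠂⠒⠀⠀⠀
⠀⠀⠒⠿⠒⠒⠒⠒⠀⠀⠀
⠀⠀⠒⣿⣿⣿⠿⣿⠀⠀⠀
⠀⠀⣿⣿⠴⠿⠒⠒⠀⠀⠀
⠀⠀⣿⠂⠒⠴⣿⣿⠀⠀⠀
⠀⠀⠀⠀⠀⠀⠀⠀⠀⠀⠀

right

⠀⠀⠀⠀⠀⠀⠀⠀⠀⠀⠀
⠀⠀⠀⠀⠀⠀⠀⠀⠀⠀⠀
⠀⠀⠀⠀⠀⠀⠀⠀⠀⠀⠀
⠀⠀⠒⠂⠒⣿⠒⠿⠀⠀⠀
⠀⠀⠿⣿⠴⠴⠴⠂⠀⠀⠀
⠀⠒⠒⠒⠒⣾⠒⠒⠀⠀⠀
⠀⠒⠿⠒⠒⠒⠒⣿⠀⠀⠀
⠀⠒⣿⣿⣿⠿⣿⣿⠀⠀⠀
⠀⣿⣿⠴⠿⠒⠒⠀⠀⠀⠀
⠀⣿⠂⠒⠴⣿⣿⠀⠀⠀⠀
⠀⠀⠀⠀⠀⠀⠀⠀⠀⠀⠀

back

⠀⠀⠀⠀⠀⠀⠀⠀⠀⠀⠀
⠀⠀⠀⠀⠀⠀⠀⠀⠀⠀⠀
⠀⠀⠒⠂⠒⣿⠒⠿⠀⠀⠀
⠀⠀⠿⣿⠴⠴⠴⠂⠀⠀⠀
⠀⠒⠒⠒⠒⠂⠒⠒⠀⠀⠀
⠀⠒⠿⠒⠒⣾⠒⣿⠀⠀⠀
⠀⠒⣿⣿⣿⠿⣿⣿⠀⠀⠀
⠀⣿⣿⠴⠿⠒⠒⠂⠀⠀⠀
⠀⣿⠂⠒⠴⣿⣿⠀⠀⠀⠀
⠀⠀⠀⠀⠀⠀⠀⠀⠀⠀⠀
⠀⠀⠀⠀⠀⠀⠀⠀⠀⠀⠀

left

⠀⠀⠀⠀⠀⠀⠀⠀⠀⠀⠀
⠀⠀⠀⠀⠀⠀⠀⠀⠀⠀⠀
⠀⠀⠀⠒⠂⠒⣿⠒⠿⠀⠀
⠀⠀⠀⠿⣿⠴⠴⠴⠂⠀⠀
⠀⠀⠒⠒⠒⠒⠂⠒⠒⠀⠀
⠀⠀⠒⠿⠒⣾⠒⠒⣿⠀⠀
⠀⠀⠒⣿⣿⣿⠿⣿⣿⠀⠀
⠀⠀⣿⣿⠴⠿⠒⠒⠂⠀⠀
⠀⠀⣿⠂⠒⠴⣿⣿⠀⠀⠀
⠀⠀⠀⠀⠀⠀⠀⠀⠀⠀⠀
⠀⠀⠀⠀⠀⠀⠀⠀⠀⠀⠀

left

⠀⠀⠀⠀⠀⠀⠀⠀⠀⠀⠀
⠀⠀⠀⠀⠀⠀⠀⠀⠀⠀⠀
⠀⠀⠀⠀⠒⠂⠒⣿⠒⠿⠀
⠀⠀⠀⠿⠿⣿⠴⠴⠴⠂⠀
⠀⠀⠀⠒⠒⠒⠒⠂⠒⠒⠀
⠀⠀⠀⠒⠿⣾⠒⠒⠒⣿⠀
⠀⠀⠀⠒⣿⣿⣿⠿⣿⣿⠀
⠀⠀⠀⣿⣿⠴⠿⠒⠒⠂⠀
⠀⠀⠀⣿⠂⠒⠴⣿⣿⠀⠀
⠀⠀⠀⠀⠀⠀⠀⠀⠀⠀⠀
⠀⠀⠀⠀⠀⠀⠀⠀⠀⠀⠀

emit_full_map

⠀⠒⠂⠒⣿⠒⠿
⠿⠿⣿⠴⠴⠴⠂
⠒⠒⠒⠒⠂⠒⠒
⠒⠿⣾⠒⠒⠒⣿
⠒⣿⣿⣿⠿⣿⣿
⣿⣿⠴⠿⠒⠒⠂
⣿⠂⠒⠴⣿⣿⠀

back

⠀⠀⠀⠀⠀⠀⠀⠀⠀⠀⠀
⠀⠀⠀⠀⠒⠂⠒⣿⠒⠿⠀
⠀⠀⠀⠿⠿⣿⠴⠴⠴⠂⠀
⠀⠀⠀⠒⠒⠒⠒⠂⠒⠒⠀
⠀⠀⠀⠒⠿⠒⠒⠒⠒⣿⠀
⠀⠀⠀⠒⣿⣾⣿⠿⣿⣿⠀
⠀⠀⠀⣿⣿⠴⠿⠒⠒⠂⠀
⠀⠀⠀⣿⠂⠒⠴⣿⣿⠀⠀
⠀⠀⠀⠀⠀⠀⠀⠀⠀⠀⠀
⠀⠀⠀⠀⠀⠀⠀⠀⠀⠀⠀
⠀⠀⠀⠀⠀⠀⠀⠀⠀⠀⠀

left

⠀⠀⠀⠀⠀⠀⠀⠀⠀⠀⠀
⠀⠀⠀⠀⠀⠒⠂⠒⣿⠒⠿
⠀⠀⠀⠀⠿⠿⣿⠴⠴⠴⠂
⠀⠀⠀⠿⠒⠒⠒⠒⠂⠒⠒
⠀⠀⠀⠒⠒⠿⠒⠒⠒⠒⣿
⠀⠀⠀⠒⠒⣾⣿⣿⠿⣿⣿
⠀⠀⠀⠂⣿⣿⠴⠿⠒⠒⠂
⠀⠀⠀⠒⣿⠂⠒⠴⣿⣿⠀
⠀⠀⠀⠀⠀⠀⠀⠀⠀⠀⠀
⠀⠀⠀⠀⠀⠀⠀⠀⠀⠀⠀
⠀⠀⠀⠀⠀⠀⠀⠀⠀⠀⠀

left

⠀⠀⠀⠀⠀⠀⠀⠀⠀⠀⠀
⠀⠀⠀⠀⠀⠀⠒⠂⠒⣿⠒
⠀⠀⠀⠀⠀⠿⠿⣿⠴⠴⠴
⠀⠀⠀⣿⠿⠒⠒⠒⠒⠂⠒
⠀⠀⠀⣿⠒⠒⠿⠒⠒⠒⠒
⠀⠀⠀⠂⠒⣾⣿⣿⣿⠿⣿
⠀⠀⠀⠒⠂⣿⣿⠴⠿⠒⠒
⠀⠀⠀⠂⠒⣿⠂⠒⠴⣿⣿
⠀⠀⠀⠀⠀⠀⠀⠀⠀⠀⠀
⠀⠀⠀⠀⠀⠀⠀⠀⠀⠀⠀
⠀⠀⠀⠀⠀⠀⠀⠀⠀⠀⠀

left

⠀⠀⠀⠀⠀⠀⠀⠀⠀⠀⠀
⠀⠀⠀⠀⠀⠀⠀⠒⠂⠒⣿
⠀⠀⠀⠀⠀⠀⠿⠿⣿⠴⠴
⠀⠀⠀⠴⣿⠿⠒⠒⠒⠒⠂
⠀⠀⠀⠒⣿⠒⠒⠿⠒⠒⠒
⠀⠀⠀⠒⠂⣾⠒⣿⣿⣿⠿
⠀⠀⠀⠿⠒⠂⣿⣿⠴⠿⠒
⠀⠀⠀⣿⠂⠒⣿⠂⠒⠴⣿
⠀⠀⠀⠀⠀⠀⠀⠀⠀⠀⠀
⠀⠀⠀⠀⠀⠀⠀⠀⠀⠀⠀
⠀⠀⠀⠀⠀⠀⠀⠀⠀⠀⠀

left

⠀⠀⠀⠀⠀⠀⠀⠀⠀⠀⠀
⠀⠀⠀⠀⠀⠀⠀⠀⠒⠂⠒
⠀⠀⠀⠀⠀⠀⠀⠿⠿⣿⠴
⠀⠀⠀⠂⠴⣿⠿⠒⠒⠒⠒
⠀⠀⠀⠒⠒⣿⠒⠒⠿⠒⠒
⠀⠀⠀⠂⠒⣾⠒⠒⣿⣿⣿
⠀⠀⠀⠒⠿⠒⠂⣿⣿⠴⠿
⠀⠀⠀⠿⣿⠂⠒⣿⠂⠒⠴
⠀⠀⠀⠀⠀⠀⠀⠀⠀⠀⠀
⠀⠀⠀⠀⠀⠀⠀⠀⠀⠀⠀
⠀⠀⠀⠀⠀⠀⠀⠀⠀⠀⠀

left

⠀⠀⠀⠀⠀⠀⠀⠀⠀⠀⠀
⠀⠀⠀⠀⠀⠀⠀⠀⠀⠒⠂
⠀⠀⠀⠀⠀⠀⠀⠀⠿⠿⣿
⠀⠀⠀⠂⠂⠴⣿⠿⠒⠒⠒
⠀⠀⠀⠒⠒⠒⣿⠒⠒⠿⠒
⠀⠀⠀⠒⠂⣾⠂⠒⠒⣿⣿
⠀⠀⠀⠿⠒⠿⠒⠂⣿⣿⠴
⠀⠀⠀⠒⠿⣿⠂⠒⣿⠂⠒
⠀⠀⠀⠀⠀⠀⠀⠀⠀⠀⠀
⠀⠀⠀⠀⠀⠀⠀⠀⠀⠀⠀
⠀⠀⠀⠀⠀⠀⠀⠀⠀⠀⠀

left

⠀⠀⠀⠀⠀⠀⠀⠀⠀⠀⠀
⠀⠀⠀⠀⠀⠀⠀⠀⠀⠀⠒
⠀⠀⠀⠀⠀⠀⠀⠀⠀⠿⠿
⠀⠀⠀⣿⠂⠂⠴⣿⠿⠒⠒
⠀⠀⠀⣿⠒⠒⠒⣿⠒⠒⠿
⠀⠀⠀⠿⠒⣾⠒⠂⠒⠒⣿
⠀⠀⠀⠒⠿⠒⠿⠒⠂⣿⣿
⠀⠀⠀⠒⠒⠿⣿⠂⠒⣿⠂
⠀⠀⠀⠀⠀⠀⠀⠀⠀⠀⠀
⠀⠀⠀⠀⠀⠀⠀⠀⠀⠀⠀
⠀⠀⠀⠀⠀⠀⠀⠀⠀⠀⠀

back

⠀⠀⠀⠀⠀⠀⠀⠀⠀⠀⠒
⠀⠀⠀⠀⠀⠀⠀⠀⠀⠿⠿
⠀⠀⠀⣿⠂⠂⠴⣿⠿⠒⠒
⠀⠀⠀⣿⠒⠒⠒⣿⠒⠒⠿
⠀⠀⠀⠿⠒⠂⠒⠂⠒⠒⣿
⠀⠀⠀⠒⠿⣾⠿⠒⠂⣿⣿
⠀⠀⠀⠒⠒⠿⣿⠂⠒⣿⠂
⠀⠀⠀⠒⠒⠂⠒⠒⠀⠀⠀
⠀⠀⠀⠀⠀⠀⠀⠀⠀⠀⠀
⠀⠀⠀⠀⠀⠀⠀⠀⠀⠀⠀
⠀⠀⠀⠀⠀⠀⠀⠀⠀⠀⠀

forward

⠀⠀⠀⠀⠀⠀⠀⠀⠀⠀⠀
⠀⠀⠀⠀⠀⠀⠀⠀⠀⠀⠒
⠀⠀⠀⠀⠀⠀⠀⠀⠀⠿⠿
⠀⠀⠀⣿⠂⠂⠴⣿⠿⠒⠒
⠀⠀⠀⣿⠒⠒⠒⣿⠒⠒⠿
⠀⠀⠀⠿⠒⣾⠒⠂⠒⠒⣿
⠀⠀⠀⠒⠿⠒⠿⠒⠂⣿⣿
⠀⠀⠀⠒⠒⠿⣿⠂⠒⣿⠂
⠀⠀⠀⠒⠒⠂⠒⠒⠀⠀⠀
⠀⠀⠀⠀⠀⠀⠀⠀⠀⠀⠀
⠀⠀⠀⠀⠀⠀⠀⠀⠀⠀⠀

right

⠀⠀⠀⠀⠀⠀⠀⠀⠀⠀⠀
⠀⠀⠀⠀⠀⠀⠀⠀⠀⠒⠂
⠀⠀⠀⠀⠀⠀⠀⠀⠿⠿⣿
⠀⠀⣿⠂⠂⠴⣿⠿⠒⠒⠒
⠀⠀⣿⠒⠒⠒⣿⠒⠒⠿⠒
⠀⠀⠿⠒⠂⣾⠂⠒⠒⣿⣿
⠀⠀⠒⠿⠒⠿⠒⠂⣿⣿⠴
⠀⠀⠒⠒⠿⣿⠂⠒⣿⠂⠒
⠀⠀⠒⠒⠂⠒⠒⠀⠀⠀⠀
⠀⠀⠀⠀⠀⠀⠀⠀⠀⠀⠀
⠀⠀⠀⠀⠀⠀⠀⠀⠀⠀⠀

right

⠀⠀⠀⠀⠀⠀⠀⠀⠀⠀⠀
⠀⠀⠀⠀⠀⠀⠀⠀⠒⠂⠒
⠀⠀⠀⠀⠀⠀⠀⠿⠿⣿⠴
⠀⣿⠂⠂⠴⣿⠿⠒⠒⠒⠒
⠀⣿⠒⠒⠒⣿⠒⠒⠿⠒⠒
⠀⠿⠒⠂⠒⣾⠒⠒⣿⣿⣿
⠀⠒⠿⠒⠿⠒⠂⣿⣿⠴⠿
⠀⠒⠒⠿⣿⠂⠒⣿⠂⠒⠴
⠀⠒⠒⠂⠒⠒⠀⠀⠀⠀⠀
⠀⠀⠀⠀⠀⠀⠀⠀⠀⠀⠀
⠀⠀⠀⠀⠀⠀⠀⠀⠀⠀⠀

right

⠀⠀⠀⠀⠀⠀⠀⠀⠀⠀⠀
⠀⠀⠀⠀⠀⠀⠀⠒⠂⠒⣿
⠀⠀⠀⠀⠀⠀⠿⠿⣿⠴⠴
⣿⠂⠂⠴⣿⠿⠒⠒⠒⠒⠂
⣿⠒⠒⠒⣿⠒⠒⠿⠒⠒⠒
⠿⠒⠂⠒⠂⣾⠒⣿⣿⣿⠿
⠒⠿⠒⠿⠒⠂⣿⣿⠴⠿⠒
⠒⠒⠿⣿⠂⠒⣿⠂⠒⠴⣿
⠒⠒⠂⠒⠒⠀⠀⠀⠀⠀⠀
⠀⠀⠀⠀⠀⠀⠀⠀⠀⠀⠀
⠀⠀⠀⠀⠀⠀⠀⠀⠀⠀⠀

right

⠀⠀⠀⠀⠀⠀⠀⠀⠀⠀⠀
⠀⠀⠀⠀⠀⠀⠒⠂⠒⣿⠒
⠀⠀⠀⠀⠀⠿⠿⣿⠴⠴⠴
⠂⠂⠴⣿⠿⠒⠒⠒⠒⠂⠒
⠒⠒⠒⣿⠒⠒⠿⠒⠒⠒⠒
⠒⠂⠒⠂⠒⣾⣿⣿⣿⠿⣿
⠿⠒⠿⠒⠂⣿⣿⠴⠿⠒⠒
⠒⠿⣿⠂⠒⣿⠂⠒⠴⣿⣿
⠒⠂⠒⠒⠀⠀⠀⠀⠀⠀⠀
⠀⠀⠀⠀⠀⠀⠀⠀⠀⠀⠀
⠀⠀⠀⠀⠀⠀⠀⠀⠀⠀⠀

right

⠀⠀⠀⠀⠀⠀⠀⠀⠀⠀⠀
⠀⠀⠀⠀⠀⠒⠂⠒⣿⠒⠿
⠀⠀⠀⠀⠿⠿⣿⠴⠴⠴⠂
⠂⠴⣿⠿⠒⠒⠒⠒⠂⠒⠒
⠒⠒⣿⠒⠒⠿⠒⠒⠒⠒⣿
⠂⠒⠂⠒⠒⣾⣿⣿⠿⣿⣿
⠒⠿⠒⠂⣿⣿⠴⠿⠒⠒⠂
⠿⣿⠂⠒⣿⠂⠒⠴⣿⣿⠀
⠂⠒⠒⠀⠀⠀⠀⠀⠀⠀⠀
⠀⠀⠀⠀⠀⠀⠀⠀⠀⠀⠀
⠀⠀⠀⠀⠀⠀⠀⠀⠀⠀⠀

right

⠀⠀⠀⠀⠀⠀⠀⠀⠀⠀⠀
⠀⠀⠀⠀⠒⠂⠒⣿⠒⠿⠀
⠀⠀⠀⠿⠿⣿⠴⠴⠴⠂⠀
⠴⣿⠿⠒⠒⠒⠒⠂⠒⠒⠀
⠒⣿⠒⠒⠿⠒⠒⠒⠒⣿⠀
⠒⠂⠒⠒⣿⣾⣿⠿⣿⣿⠀
⠿⠒⠂⣿⣿⠴⠿⠒⠒⠂⠀
⣿⠂⠒⣿⠂⠒⠴⣿⣿⠀⠀
⠒⠒⠀⠀⠀⠀⠀⠀⠀⠀⠀
⠀⠀⠀⠀⠀⠀⠀⠀⠀⠀⠀
⠀⠀⠀⠀⠀⠀⠀⠀⠀⠀⠀

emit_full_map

⠀⠀⠀⠀⠀⠀⠀⠒⠂⠒⣿⠒⠿
⠀⠀⠀⠀⠀⠀⠿⠿⣿⠴⠴⠴⠂
⣿⠂⠂⠴⣿⠿⠒⠒⠒⠒⠂⠒⠒
⣿⠒⠒⠒⣿⠒⠒⠿⠒⠒⠒⠒⣿
⠿⠒⠂⠒⠂⠒⠒⣿⣾⣿⠿⣿⣿
⠒⠿⠒⠿⠒⠂⣿⣿⠴⠿⠒⠒⠂
⠒⠒⠿⣿⠂⠒⣿⠂⠒⠴⣿⣿⠀
⠒⠒⠂⠒⠒⠀⠀⠀⠀⠀⠀⠀⠀

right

⠀⠀⠀⠀⠀⠀⠀⠀⠀⠀⠀
⠀⠀⠀⠒⠂⠒⣿⠒⠿⠀⠀
⠀⠀⠿⠿⣿⠴⠴⠴⠂⠀⠀
⣿⠿⠒⠒⠒⠒⠂⠒⠒⠀⠀
⣿⠒⠒⠿⠒⠒⠒⠒⣿⠀⠀
⠂⠒⠒⣿⣿⣾⠿⣿⣿⠀⠀
⠒⠂⣿⣿⠴⠿⠒⠒⠂⠀⠀
⠂⠒⣿⠂⠒⠴⣿⣿⠀⠀⠀
⠒⠀⠀⠀⠀⠀⠀⠀⠀⠀⠀
⠀⠀⠀⠀⠀⠀⠀⠀⠀⠀⠀
⠀⠀⠀⠀⠀⠀⠀⠀⠀⠀⠀

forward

⠀⠀⠀⠀⠀⠀⠀⠀⠀⠀⠀
⠀⠀⠀⠀⠀⠀⠀⠀⠀⠀⠀
⠀⠀⠀⠒⠂⠒⣿⠒⠿⠀⠀
⠀⠀⠿⠿⣿⠴⠴⠴⠂⠀⠀
⣿⠿⠒⠒⠒⠒⠂⠒⠒⠀⠀
⣿⠒⠒⠿⠒⣾⠒⠒⣿⠀⠀
⠂⠒⠒⣿⣿⣿⠿⣿⣿⠀⠀
⠒⠂⣿⣿⠴⠿⠒⠒⠂⠀⠀
⠂⠒⣿⠂⠒⠴⣿⣿⠀⠀⠀
⠒⠀⠀⠀⠀⠀⠀⠀⠀⠀⠀
⠀⠀⠀⠀⠀⠀⠀⠀⠀⠀⠀

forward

⠀⠀⠀⠀⠀⠀⠀⠀⠀⠀⠀
⠀⠀⠀⠀⠀⠀⠀⠀⠀⠀⠀
⠀⠀⠀⠀⠀⠀⠀⠀⠀⠀⠀
⠀⠀⠀⠒⠂⠒⣿⠒⠿⠀⠀
⠀⠀⠿⠿⣿⠴⠴⠴⠂⠀⠀
⣿⠿⠒⠒⠒⣾⠂⠒⠒⠀⠀
⣿⠒⠒⠿⠒⠒⠒⠒⣿⠀⠀
⠂⠒⠒⣿⣿⣿⠿⣿⣿⠀⠀
⠒⠂⣿⣿⠴⠿⠒⠒⠂⠀⠀
⠂⠒⣿⠂⠒⠴⣿⣿⠀⠀⠀
⠒⠀⠀⠀⠀⠀⠀⠀⠀⠀⠀

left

⠀⠀⠀⠀⠀⠀⠀⠀⠀⠀⠀
⠀⠀⠀⠀⠀⠀⠀⠀⠀⠀⠀
⠀⠀⠀⠀⠀⠀⠀⠀⠀⠀⠀
⠀⠀⠀⠒⠒⠂⠒⣿⠒⠿⠀
⠀⠀⠀⠿⠿⣿⠴⠴⠴⠂⠀
⠴⣿⠿⠒⠒⣾⠒⠂⠒⠒⠀
⠒⣿⠒⠒⠿⠒⠒⠒⠒⣿⠀
⠒⠂⠒⠒⣿⣿⣿⠿⣿⣿⠀
⠿⠒⠂⣿⣿⠴⠿⠒⠒⠂⠀
⣿⠂⠒⣿⠂⠒⠴⣿⣿⠀⠀
⠒⠒⠀⠀⠀⠀⠀⠀⠀⠀⠀

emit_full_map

⠀⠀⠀⠀⠀⠀⠒⠒⠂⠒⣿⠒⠿
⠀⠀⠀⠀⠀⠀⠿⠿⣿⠴⠴⠴⠂
⣿⠂⠂⠴⣿⠿⠒⠒⣾⠒⠂⠒⠒
⣿⠒⠒⠒⣿⠒⠒⠿⠒⠒⠒⠒⣿
⠿⠒⠂⠒⠂⠒⠒⣿⣿⣿⠿⣿⣿
⠒⠿⠒⠿⠒⠂⣿⣿⠴⠿⠒⠒⠂
⠒⠒⠿⣿⠂⠒⣿⠂⠒⠴⣿⣿⠀
⠒⠒⠂⠒⠒⠀⠀⠀⠀⠀⠀⠀⠀


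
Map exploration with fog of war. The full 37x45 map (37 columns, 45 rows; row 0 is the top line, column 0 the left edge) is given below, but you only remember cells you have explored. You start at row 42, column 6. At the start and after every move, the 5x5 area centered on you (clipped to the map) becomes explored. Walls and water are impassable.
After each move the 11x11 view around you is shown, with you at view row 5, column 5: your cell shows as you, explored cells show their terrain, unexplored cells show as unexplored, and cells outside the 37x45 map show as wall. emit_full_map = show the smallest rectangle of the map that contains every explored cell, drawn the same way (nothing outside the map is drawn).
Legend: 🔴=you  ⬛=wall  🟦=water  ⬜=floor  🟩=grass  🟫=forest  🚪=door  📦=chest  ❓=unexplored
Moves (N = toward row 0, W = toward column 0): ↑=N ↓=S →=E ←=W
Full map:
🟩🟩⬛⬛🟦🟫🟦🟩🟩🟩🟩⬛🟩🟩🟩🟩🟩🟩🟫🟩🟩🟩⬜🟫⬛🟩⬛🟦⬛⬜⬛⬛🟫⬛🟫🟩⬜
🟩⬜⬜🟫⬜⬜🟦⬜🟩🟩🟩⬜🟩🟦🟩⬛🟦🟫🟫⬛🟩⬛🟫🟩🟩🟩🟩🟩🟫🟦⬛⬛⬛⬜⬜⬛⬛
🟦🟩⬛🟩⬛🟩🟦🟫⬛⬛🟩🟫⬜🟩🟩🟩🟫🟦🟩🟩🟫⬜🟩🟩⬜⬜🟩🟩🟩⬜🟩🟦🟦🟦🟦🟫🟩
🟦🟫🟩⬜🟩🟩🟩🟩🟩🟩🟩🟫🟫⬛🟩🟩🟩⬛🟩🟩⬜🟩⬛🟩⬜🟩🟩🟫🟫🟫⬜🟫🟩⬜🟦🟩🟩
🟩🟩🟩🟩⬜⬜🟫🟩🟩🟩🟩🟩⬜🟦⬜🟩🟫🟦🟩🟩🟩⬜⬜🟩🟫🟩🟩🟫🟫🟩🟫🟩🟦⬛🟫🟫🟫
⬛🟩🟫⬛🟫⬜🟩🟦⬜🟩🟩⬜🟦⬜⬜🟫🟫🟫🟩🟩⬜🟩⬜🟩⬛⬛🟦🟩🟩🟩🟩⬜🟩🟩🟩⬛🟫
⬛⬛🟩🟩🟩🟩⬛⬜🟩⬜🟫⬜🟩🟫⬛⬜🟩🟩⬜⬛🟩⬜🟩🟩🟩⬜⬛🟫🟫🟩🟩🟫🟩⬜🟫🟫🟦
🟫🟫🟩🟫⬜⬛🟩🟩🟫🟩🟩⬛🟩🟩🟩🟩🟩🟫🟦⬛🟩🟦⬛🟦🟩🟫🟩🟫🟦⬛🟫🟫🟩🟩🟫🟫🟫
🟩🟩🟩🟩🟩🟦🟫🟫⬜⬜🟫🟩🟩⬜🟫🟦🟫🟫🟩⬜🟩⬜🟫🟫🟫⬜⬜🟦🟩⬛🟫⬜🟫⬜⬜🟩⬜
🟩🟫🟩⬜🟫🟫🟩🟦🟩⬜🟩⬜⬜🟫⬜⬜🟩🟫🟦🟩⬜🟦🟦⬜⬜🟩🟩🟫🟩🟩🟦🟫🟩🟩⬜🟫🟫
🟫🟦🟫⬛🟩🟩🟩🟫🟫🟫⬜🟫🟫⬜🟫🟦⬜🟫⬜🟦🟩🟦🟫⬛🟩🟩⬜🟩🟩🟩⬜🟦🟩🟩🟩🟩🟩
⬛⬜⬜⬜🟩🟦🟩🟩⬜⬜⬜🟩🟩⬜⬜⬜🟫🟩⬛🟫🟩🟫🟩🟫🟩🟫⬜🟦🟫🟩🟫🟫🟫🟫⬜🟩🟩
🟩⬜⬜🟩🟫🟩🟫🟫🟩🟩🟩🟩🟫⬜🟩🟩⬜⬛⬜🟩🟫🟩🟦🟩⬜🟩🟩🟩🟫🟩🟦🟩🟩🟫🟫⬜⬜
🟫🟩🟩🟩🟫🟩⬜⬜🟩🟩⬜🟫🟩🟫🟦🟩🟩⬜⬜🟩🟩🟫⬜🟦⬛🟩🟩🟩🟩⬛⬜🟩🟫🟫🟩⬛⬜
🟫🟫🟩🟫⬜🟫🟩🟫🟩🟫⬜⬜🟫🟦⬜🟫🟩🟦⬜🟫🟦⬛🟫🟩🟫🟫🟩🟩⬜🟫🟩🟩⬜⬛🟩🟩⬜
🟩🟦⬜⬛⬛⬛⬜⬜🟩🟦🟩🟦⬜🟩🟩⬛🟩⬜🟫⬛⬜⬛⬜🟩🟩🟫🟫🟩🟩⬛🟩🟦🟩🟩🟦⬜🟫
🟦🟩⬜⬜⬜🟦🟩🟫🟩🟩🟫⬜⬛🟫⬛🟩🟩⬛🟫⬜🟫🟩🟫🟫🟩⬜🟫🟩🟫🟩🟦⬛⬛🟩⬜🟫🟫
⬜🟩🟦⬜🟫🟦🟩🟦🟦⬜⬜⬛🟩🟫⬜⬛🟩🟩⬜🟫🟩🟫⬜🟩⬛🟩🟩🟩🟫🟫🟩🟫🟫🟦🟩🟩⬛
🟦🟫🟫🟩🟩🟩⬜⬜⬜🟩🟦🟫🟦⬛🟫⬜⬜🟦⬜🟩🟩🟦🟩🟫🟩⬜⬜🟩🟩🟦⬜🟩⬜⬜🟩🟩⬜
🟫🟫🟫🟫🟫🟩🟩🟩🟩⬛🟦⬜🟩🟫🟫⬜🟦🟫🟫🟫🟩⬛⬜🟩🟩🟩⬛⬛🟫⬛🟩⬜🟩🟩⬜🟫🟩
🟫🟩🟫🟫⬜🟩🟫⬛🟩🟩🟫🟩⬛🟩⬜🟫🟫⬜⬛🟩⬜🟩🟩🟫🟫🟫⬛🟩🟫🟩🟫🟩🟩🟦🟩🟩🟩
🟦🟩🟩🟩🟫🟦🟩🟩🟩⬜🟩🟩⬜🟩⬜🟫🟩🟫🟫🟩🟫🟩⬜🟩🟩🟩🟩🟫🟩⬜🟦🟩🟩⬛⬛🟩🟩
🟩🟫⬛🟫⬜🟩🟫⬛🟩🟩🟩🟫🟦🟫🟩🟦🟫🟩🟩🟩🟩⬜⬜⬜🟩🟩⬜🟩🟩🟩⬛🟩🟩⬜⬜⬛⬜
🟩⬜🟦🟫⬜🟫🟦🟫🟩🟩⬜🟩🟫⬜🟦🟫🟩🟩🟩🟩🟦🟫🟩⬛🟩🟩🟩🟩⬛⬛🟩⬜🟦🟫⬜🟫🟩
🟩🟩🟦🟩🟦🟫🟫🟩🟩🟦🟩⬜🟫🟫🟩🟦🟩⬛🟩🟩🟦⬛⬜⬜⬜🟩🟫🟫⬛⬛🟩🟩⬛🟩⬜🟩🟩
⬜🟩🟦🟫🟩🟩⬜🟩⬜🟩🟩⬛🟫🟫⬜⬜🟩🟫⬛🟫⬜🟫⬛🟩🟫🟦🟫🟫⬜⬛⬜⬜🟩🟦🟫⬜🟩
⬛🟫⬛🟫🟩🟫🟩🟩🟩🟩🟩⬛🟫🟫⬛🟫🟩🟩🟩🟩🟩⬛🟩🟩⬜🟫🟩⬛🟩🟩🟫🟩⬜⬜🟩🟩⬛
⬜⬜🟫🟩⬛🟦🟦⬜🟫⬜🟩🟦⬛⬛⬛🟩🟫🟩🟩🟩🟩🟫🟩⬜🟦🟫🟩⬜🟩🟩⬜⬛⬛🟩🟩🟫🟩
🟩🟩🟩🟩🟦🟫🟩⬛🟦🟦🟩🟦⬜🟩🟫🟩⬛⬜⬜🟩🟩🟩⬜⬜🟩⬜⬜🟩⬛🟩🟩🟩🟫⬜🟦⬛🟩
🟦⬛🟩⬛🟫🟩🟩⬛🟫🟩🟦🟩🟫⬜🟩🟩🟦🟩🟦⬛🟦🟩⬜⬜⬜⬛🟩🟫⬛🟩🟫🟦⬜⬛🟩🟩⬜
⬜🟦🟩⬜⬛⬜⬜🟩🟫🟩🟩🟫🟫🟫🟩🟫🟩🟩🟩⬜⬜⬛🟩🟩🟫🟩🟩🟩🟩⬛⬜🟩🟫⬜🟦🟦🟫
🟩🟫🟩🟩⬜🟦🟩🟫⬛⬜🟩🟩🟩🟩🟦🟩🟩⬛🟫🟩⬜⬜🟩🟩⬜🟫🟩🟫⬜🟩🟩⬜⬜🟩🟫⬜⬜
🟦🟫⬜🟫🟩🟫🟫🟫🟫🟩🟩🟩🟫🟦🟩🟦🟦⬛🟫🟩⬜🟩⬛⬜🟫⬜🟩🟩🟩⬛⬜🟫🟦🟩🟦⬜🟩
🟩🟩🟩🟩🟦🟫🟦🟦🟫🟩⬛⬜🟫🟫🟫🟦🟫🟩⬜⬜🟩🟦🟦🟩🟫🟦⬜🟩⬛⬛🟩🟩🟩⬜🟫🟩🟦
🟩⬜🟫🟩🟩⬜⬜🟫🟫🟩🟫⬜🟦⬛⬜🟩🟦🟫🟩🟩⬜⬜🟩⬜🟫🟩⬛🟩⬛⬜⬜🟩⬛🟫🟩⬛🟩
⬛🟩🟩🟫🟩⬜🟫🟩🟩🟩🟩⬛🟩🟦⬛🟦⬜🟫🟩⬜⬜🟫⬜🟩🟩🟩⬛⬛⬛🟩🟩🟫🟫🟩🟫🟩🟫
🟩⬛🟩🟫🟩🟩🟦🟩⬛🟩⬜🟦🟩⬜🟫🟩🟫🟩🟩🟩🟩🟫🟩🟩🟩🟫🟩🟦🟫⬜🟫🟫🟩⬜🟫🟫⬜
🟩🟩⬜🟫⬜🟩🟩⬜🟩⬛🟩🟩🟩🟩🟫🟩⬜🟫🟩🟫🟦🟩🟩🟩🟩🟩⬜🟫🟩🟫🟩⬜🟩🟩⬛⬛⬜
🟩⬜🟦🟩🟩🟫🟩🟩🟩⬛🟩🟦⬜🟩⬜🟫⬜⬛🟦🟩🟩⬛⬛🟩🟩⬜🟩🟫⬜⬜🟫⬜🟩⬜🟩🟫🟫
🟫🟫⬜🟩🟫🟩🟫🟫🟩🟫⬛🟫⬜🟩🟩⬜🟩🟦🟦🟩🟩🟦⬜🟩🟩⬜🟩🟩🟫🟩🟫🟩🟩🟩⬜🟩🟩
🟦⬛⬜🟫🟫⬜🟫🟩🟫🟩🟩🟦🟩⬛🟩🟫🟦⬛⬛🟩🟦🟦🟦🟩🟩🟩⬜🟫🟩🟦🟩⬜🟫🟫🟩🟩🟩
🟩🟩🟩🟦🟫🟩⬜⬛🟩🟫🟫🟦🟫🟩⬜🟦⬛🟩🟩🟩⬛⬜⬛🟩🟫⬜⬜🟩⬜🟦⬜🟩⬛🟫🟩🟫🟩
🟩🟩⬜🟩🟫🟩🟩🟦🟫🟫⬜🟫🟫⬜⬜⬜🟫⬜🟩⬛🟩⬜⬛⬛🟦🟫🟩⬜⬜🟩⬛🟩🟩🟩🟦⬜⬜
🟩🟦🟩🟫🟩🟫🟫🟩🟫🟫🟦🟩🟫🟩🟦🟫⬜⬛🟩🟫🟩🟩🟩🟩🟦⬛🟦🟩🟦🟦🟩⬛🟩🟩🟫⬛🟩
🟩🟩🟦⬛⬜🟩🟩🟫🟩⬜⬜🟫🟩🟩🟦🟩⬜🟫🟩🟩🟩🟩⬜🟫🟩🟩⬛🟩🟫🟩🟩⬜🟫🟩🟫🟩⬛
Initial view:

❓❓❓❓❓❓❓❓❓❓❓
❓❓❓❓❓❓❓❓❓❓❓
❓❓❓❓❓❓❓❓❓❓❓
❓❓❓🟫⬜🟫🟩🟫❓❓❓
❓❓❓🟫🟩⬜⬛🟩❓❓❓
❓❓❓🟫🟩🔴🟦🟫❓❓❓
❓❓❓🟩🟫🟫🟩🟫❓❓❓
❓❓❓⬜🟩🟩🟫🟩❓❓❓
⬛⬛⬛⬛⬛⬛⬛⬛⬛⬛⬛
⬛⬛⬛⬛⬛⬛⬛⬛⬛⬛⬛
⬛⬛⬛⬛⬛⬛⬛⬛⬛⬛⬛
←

❓❓❓❓❓❓❓❓❓❓❓
❓❓❓❓❓❓❓❓❓❓❓
❓❓❓❓❓❓❓❓❓❓❓
❓❓❓🟫🟫⬜🟫🟩🟫❓❓
❓❓❓🟦🟫🟩⬜⬛🟩❓❓
❓❓❓🟩🟫🔴🟩🟦🟫❓❓
❓❓❓🟫🟩🟫🟫🟩🟫❓❓
❓❓❓⬛⬜🟩🟩🟫🟩❓❓
⬛⬛⬛⬛⬛⬛⬛⬛⬛⬛⬛
⬛⬛⬛⬛⬛⬛⬛⬛⬛⬛⬛
⬛⬛⬛⬛⬛⬛⬛⬛⬛⬛⬛

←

⬛❓❓❓❓❓❓❓❓❓❓
⬛❓❓❓❓❓❓❓❓❓❓
⬛❓❓❓❓❓❓❓❓❓❓
⬛❓❓⬜🟫🟫⬜🟫🟩🟫❓
⬛❓❓🟩🟦🟫🟩⬜⬛🟩❓
⬛❓❓⬜🟩🔴🟩🟩🟦🟫❓
⬛❓❓🟩🟫🟩🟫🟫🟩🟫❓
⬛❓❓🟦⬛⬜🟩🟩🟫🟩❓
⬛⬛⬛⬛⬛⬛⬛⬛⬛⬛⬛
⬛⬛⬛⬛⬛⬛⬛⬛⬛⬛⬛
⬛⬛⬛⬛⬛⬛⬛⬛⬛⬛⬛

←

⬛⬛❓❓❓❓❓❓❓❓❓
⬛⬛❓❓❓❓❓❓❓❓❓
⬛⬛❓❓❓❓❓❓❓❓❓
⬛⬛❓⬛⬜🟫🟫⬜🟫🟩🟫
⬛⬛❓🟩🟩🟦🟫🟩⬜⬛🟩
⬛⬛❓🟩⬜🔴🟫🟩🟩🟦🟫
⬛⬛❓🟦🟩🟫🟩🟫🟫🟩🟫
⬛⬛❓🟩🟦⬛⬜🟩🟩🟫🟩
⬛⬛⬛⬛⬛⬛⬛⬛⬛⬛⬛
⬛⬛⬛⬛⬛⬛⬛⬛⬛⬛⬛
⬛⬛⬛⬛⬛⬛⬛⬛⬛⬛⬛

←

⬛⬛⬛❓❓❓❓❓❓❓❓
⬛⬛⬛❓❓❓❓❓❓❓❓
⬛⬛⬛❓❓❓❓❓❓❓❓
⬛⬛⬛🟦⬛⬜🟫🟫⬜🟫🟩
⬛⬛⬛🟩🟩🟩🟦🟫🟩⬜⬛
⬛⬛⬛🟩🟩🔴🟩🟫🟩🟩🟦
⬛⬛⬛🟩🟦🟩🟫🟩🟫🟫🟩
⬛⬛⬛🟩🟩🟦⬛⬜🟩🟩🟫
⬛⬛⬛⬛⬛⬛⬛⬛⬛⬛⬛
⬛⬛⬛⬛⬛⬛⬛⬛⬛⬛⬛
⬛⬛⬛⬛⬛⬛⬛⬛⬛⬛⬛

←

⬛⬛⬛⬛❓❓❓❓❓❓❓
⬛⬛⬛⬛❓❓❓❓❓❓❓
⬛⬛⬛⬛❓❓❓❓❓❓❓
⬛⬛⬛⬛🟦⬛⬜🟫🟫⬜🟫
⬛⬛⬛⬛🟩🟩🟩🟦🟫🟩⬜
⬛⬛⬛⬛🟩🔴⬜🟩🟫🟩🟩
⬛⬛⬛⬛🟩🟦🟩🟫🟩🟫🟫
⬛⬛⬛⬛🟩🟩🟦⬛⬜🟩🟩
⬛⬛⬛⬛⬛⬛⬛⬛⬛⬛⬛
⬛⬛⬛⬛⬛⬛⬛⬛⬛⬛⬛
⬛⬛⬛⬛⬛⬛⬛⬛⬛⬛⬛

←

⬛⬛⬛⬛⬛❓❓❓❓❓❓
⬛⬛⬛⬛⬛❓❓❓❓❓❓
⬛⬛⬛⬛⬛❓❓❓❓❓❓
⬛⬛⬛⬛⬛🟦⬛⬜🟫🟫⬜
⬛⬛⬛⬛⬛🟩🟩🟩🟦🟫🟩
⬛⬛⬛⬛⬛🔴🟩⬜🟩🟫🟩
⬛⬛⬛⬛⬛🟩🟦🟩🟫🟩🟫
⬛⬛⬛⬛⬛🟩🟩🟦⬛⬜🟩
⬛⬛⬛⬛⬛⬛⬛⬛⬛⬛⬛
⬛⬛⬛⬛⬛⬛⬛⬛⬛⬛⬛
⬛⬛⬛⬛⬛⬛⬛⬛⬛⬛⬛

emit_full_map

🟦⬛⬜🟫🟫⬜🟫🟩🟫
🟩🟩🟩🟦🟫🟩⬜⬛🟩
🔴🟩⬜🟩🟫🟩🟩🟦🟫
🟩🟦🟩🟫🟩🟫🟫🟩🟫
🟩🟩🟦⬛⬜🟩🟩🟫🟩

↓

⬛⬛⬛⬛⬛❓❓❓❓❓❓
⬛⬛⬛⬛⬛❓❓❓❓❓❓
⬛⬛⬛⬛⬛🟦⬛⬜🟫🟫⬜
⬛⬛⬛⬛⬛🟩🟩🟩🟦🟫🟩
⬛⬛⬛⬛⬛🟩🟩⬜🟩🟫🟩
⬛⬛⬛⬛⬛🔴🟦🟩🟫🟩🟫
⬛⬛⬛⬛⬛🟩🟩🟦⬛⬜🟩
⬛⬛⬛⬛⬛⬛⬛⬛⬛⬛⬛
⬛⬛⬛⬛⬛⬛⬛⬛⬛⬛⬛
⬛⬛⬛⬛⬛⬛⬛⬛⬛⬛⬛
⬛⬛⬛⬛⬛⬛⬛⬛⬛⬛⬛

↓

⬛⬛⬛⬛⬛❓❓❓❓❓❓
⬛⬛⬛⬛⬛🟦⬛⬜🟫🟫⬜
⬛⬛⬛⬛⬛🟩🟩🟩🟦🟫🟩
⬛⬛⬛⬛⬛🟩🟩⬜🟩🟫🟩
⬛⬛⬛⬛⬛🟩🟦🟩🟫🟩🟫
⬛⬛⬛⬛⬛🔴🟩🟦⬛⬜🟩
⬛⬛⬛⬛⬛⬛⬛⬛⬛⬛⬛
⬛⬛⬛⬛⬛⬛⬛⬛⬛⬛⬛
⬛⬛⬛⬛⬛⬛⬛⬛⬛⬛⬛
⬛⬛⬛⬛⬛⬛⬛⬛⬛⬛⬛
⬛⬛⬛⬛⬛⬛⬛⬛⬛⬛⬛

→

⬛⬛⬛⬛❓❓❓❓❓❓❓
⬛⬛⬛⬛🟦⬛⬜🟫🟫⬜🟫
⬛⬛⬛⬛🟩🟩🟩🟦🟫🟩⬜
⬛⬛⬛⬛🟩🟩⬜🟩🟫🟩🟩
⬛⬛⬛⬛🟩🟦🟩🟫🟩🟫🟫
⬛⬛⬛⬛🟩🔴🟦⬛⬜🟩🟩
⬛⬛⬛⬛⬛⬛⬛⬛⬛⬛⬛
⬛⬛⬛⬛⬛⬛⬛⬛⬛⬛⬛
⬛⬛⬛⬛⬛⬛⬛⬛⬛⬛⬛
⬛⬛⬛⬛⬛⬛⬛⬛⬛⬛⬛
⬛⬛⬛⬛⬛⬛⬛⬛⬛⬛⬛

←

⬛⬛⬛⬛⬛❓❓❓❓❓❓
⬛⬛⬛⬛⬛🟦⬛⬜🟫🟫⬜
⬛⬛⬛⬛⬛🟩🟩🟩🟦🟫🟩
⬛⬛⬛⬛⬛🟩🟩⬜🟩🟫🟩
⬛⬛⬛⬛⬛🟩🟦🟩🟫🟩🟫
⬛⬛⬛⬛⬛🔴🟩🟦⬛⬜🟩
⬛⬛⬛⬛⬛⬛⬛⬛⬛⬛⬛
⬛⬛⬛⬛⬛⬛⬛⬛⬛⬛⬛
⬛⬛⬛⬛⬛⬛⬛⬛⬛⬛⬛
⬛⬛⬛⬛⬛⬛⬛⬛⬛⬛⬛
⬛⬛⬛⬛⬛⬛⬛⬛⬛⬛⬛

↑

⬛⬛⬛⬛⬛❓❓❓❓❓❓
⬛⬛⬛⬛⬛❓❓❓❓❓❓
⬛⬛⬛⬛⬛🟦⬛⬜🟫🟫⬜
⬛⬛⬛⬛⬛🟩🟩🟩🟦🟫🟩
⬛⬛⬛⬛⬛🟩🟩⬜🟩🟫🟩
⬛⬛⬛⬛⬛🔴🟦🟩🟫🟩🟫
⬛⬛⬛⬛⬛🟩🟩🟦⬛⬜🟩
⬛⬛⬛⬛⬛⬛⬛⬛⬛⬛⬛
⬛⬛⬛⬛⬛⬛⬛⬛⬛⬛⬛
⬛⬛⬛⬛⬛⬛⬛⬛⬛⬛⬛
⬛⬛⬛⬛⬛⬛⬛⬛⬛⬛⬛


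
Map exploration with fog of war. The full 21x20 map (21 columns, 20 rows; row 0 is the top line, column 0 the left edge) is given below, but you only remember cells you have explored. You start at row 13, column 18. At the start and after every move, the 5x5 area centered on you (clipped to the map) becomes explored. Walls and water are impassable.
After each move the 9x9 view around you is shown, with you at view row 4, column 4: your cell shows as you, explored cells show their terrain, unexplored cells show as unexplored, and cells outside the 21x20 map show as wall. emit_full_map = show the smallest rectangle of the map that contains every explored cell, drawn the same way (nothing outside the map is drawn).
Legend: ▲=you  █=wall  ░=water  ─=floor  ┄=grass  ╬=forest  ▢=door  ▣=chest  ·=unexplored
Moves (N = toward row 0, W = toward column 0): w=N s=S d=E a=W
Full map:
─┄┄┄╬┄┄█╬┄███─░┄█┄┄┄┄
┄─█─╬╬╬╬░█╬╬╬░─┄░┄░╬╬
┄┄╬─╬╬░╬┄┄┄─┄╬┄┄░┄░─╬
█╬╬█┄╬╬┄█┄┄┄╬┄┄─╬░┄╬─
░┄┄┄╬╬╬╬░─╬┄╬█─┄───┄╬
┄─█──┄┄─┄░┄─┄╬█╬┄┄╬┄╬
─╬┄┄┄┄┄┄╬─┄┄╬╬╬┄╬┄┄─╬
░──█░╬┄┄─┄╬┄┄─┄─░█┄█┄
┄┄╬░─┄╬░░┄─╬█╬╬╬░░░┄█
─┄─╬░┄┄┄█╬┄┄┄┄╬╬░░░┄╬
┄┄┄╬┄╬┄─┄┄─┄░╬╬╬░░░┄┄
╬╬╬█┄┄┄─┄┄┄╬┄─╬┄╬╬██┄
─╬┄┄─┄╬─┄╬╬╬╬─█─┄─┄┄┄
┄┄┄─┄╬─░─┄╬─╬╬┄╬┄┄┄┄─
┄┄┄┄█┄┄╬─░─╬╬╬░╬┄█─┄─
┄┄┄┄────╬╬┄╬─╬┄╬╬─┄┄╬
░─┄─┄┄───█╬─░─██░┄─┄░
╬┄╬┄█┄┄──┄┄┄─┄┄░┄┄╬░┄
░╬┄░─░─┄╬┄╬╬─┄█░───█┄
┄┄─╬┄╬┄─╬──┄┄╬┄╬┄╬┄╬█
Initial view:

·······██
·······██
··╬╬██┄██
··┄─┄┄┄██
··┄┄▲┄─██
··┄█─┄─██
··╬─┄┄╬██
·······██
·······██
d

······███
······███
·╬╬██┄███
·┄─┄┄┄███
·┄┄┄▲─███
·┄█─┄─███
·╬─┄┄╬███
······███
······███

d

·····████
·····████
╬╬██┄████
┄─┄┄┄████
┄┄┄┄▲████
┄█─┄─████
╬─┄┄╬████
·····████
·····████

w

·····████
·····████
··░┄┄████
╬╬██┄████
┄─┄┄▲████
┄┄┄┄─████
┄█─┄─████
╬─┄┄╬████
·····████

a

······███
······███
··░░┄┄███
·╬╬██┄███
·┄─┄▲┄███
·┄┄┄┄─███
·┄█─┄─███
·╬─┄┄╬███
······███

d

·····████
·····████
·░░┄┄████
╬╬██┄████
┄─┄┄▲████
┄┄┄┄─████
┄█─┄─████
╬─┄┄╬████
·····████

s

·····████
·░░┄┄████
╬╬██┄████
┄─┄┄┄████
┄┄┄┄▲████
┄█─┄─████
╬─┄┄╬████
·····████
·····████

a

······███
··░░┄┄███
·╬╬██┄███
·┄─┄┄┄███
·┄┄┄▲─███
·┄█─┄─███
·╬─┄┄╬███
······███
······███

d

·····████
·░░┄┄████
╬╬██┄████
┄─┄┄┄████
┄┄┄┄▲████
┄█─┄─████
╬─┄┄╬████
·····████
·····████

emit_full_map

·░░┄┄
╬╬██┄
┄─┄┄┄
┄┄┄┄▲
┄█─┄─
╬─┄┄╬

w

·····████
·····████
·░░┄┄████
╬╬██┄████
┄─┄┄▲████
┄┄┄┄─████
┄█─┄─████
╬─┄┄╬████
·····████

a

······███
······███
··░░┄┄███
·╬╬██┄███
·┄─┄▲┄███
·┄┄┄┄─███
·┄█─┄─███
·╬─┄┄╬███
······███

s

······███
··░░┄┄███
·╬╬██┄███
·┄─┄┄┄███
·┄┄┄▲─███
·┄█─┄─███
·╬─┄┄╬███
······███
······███


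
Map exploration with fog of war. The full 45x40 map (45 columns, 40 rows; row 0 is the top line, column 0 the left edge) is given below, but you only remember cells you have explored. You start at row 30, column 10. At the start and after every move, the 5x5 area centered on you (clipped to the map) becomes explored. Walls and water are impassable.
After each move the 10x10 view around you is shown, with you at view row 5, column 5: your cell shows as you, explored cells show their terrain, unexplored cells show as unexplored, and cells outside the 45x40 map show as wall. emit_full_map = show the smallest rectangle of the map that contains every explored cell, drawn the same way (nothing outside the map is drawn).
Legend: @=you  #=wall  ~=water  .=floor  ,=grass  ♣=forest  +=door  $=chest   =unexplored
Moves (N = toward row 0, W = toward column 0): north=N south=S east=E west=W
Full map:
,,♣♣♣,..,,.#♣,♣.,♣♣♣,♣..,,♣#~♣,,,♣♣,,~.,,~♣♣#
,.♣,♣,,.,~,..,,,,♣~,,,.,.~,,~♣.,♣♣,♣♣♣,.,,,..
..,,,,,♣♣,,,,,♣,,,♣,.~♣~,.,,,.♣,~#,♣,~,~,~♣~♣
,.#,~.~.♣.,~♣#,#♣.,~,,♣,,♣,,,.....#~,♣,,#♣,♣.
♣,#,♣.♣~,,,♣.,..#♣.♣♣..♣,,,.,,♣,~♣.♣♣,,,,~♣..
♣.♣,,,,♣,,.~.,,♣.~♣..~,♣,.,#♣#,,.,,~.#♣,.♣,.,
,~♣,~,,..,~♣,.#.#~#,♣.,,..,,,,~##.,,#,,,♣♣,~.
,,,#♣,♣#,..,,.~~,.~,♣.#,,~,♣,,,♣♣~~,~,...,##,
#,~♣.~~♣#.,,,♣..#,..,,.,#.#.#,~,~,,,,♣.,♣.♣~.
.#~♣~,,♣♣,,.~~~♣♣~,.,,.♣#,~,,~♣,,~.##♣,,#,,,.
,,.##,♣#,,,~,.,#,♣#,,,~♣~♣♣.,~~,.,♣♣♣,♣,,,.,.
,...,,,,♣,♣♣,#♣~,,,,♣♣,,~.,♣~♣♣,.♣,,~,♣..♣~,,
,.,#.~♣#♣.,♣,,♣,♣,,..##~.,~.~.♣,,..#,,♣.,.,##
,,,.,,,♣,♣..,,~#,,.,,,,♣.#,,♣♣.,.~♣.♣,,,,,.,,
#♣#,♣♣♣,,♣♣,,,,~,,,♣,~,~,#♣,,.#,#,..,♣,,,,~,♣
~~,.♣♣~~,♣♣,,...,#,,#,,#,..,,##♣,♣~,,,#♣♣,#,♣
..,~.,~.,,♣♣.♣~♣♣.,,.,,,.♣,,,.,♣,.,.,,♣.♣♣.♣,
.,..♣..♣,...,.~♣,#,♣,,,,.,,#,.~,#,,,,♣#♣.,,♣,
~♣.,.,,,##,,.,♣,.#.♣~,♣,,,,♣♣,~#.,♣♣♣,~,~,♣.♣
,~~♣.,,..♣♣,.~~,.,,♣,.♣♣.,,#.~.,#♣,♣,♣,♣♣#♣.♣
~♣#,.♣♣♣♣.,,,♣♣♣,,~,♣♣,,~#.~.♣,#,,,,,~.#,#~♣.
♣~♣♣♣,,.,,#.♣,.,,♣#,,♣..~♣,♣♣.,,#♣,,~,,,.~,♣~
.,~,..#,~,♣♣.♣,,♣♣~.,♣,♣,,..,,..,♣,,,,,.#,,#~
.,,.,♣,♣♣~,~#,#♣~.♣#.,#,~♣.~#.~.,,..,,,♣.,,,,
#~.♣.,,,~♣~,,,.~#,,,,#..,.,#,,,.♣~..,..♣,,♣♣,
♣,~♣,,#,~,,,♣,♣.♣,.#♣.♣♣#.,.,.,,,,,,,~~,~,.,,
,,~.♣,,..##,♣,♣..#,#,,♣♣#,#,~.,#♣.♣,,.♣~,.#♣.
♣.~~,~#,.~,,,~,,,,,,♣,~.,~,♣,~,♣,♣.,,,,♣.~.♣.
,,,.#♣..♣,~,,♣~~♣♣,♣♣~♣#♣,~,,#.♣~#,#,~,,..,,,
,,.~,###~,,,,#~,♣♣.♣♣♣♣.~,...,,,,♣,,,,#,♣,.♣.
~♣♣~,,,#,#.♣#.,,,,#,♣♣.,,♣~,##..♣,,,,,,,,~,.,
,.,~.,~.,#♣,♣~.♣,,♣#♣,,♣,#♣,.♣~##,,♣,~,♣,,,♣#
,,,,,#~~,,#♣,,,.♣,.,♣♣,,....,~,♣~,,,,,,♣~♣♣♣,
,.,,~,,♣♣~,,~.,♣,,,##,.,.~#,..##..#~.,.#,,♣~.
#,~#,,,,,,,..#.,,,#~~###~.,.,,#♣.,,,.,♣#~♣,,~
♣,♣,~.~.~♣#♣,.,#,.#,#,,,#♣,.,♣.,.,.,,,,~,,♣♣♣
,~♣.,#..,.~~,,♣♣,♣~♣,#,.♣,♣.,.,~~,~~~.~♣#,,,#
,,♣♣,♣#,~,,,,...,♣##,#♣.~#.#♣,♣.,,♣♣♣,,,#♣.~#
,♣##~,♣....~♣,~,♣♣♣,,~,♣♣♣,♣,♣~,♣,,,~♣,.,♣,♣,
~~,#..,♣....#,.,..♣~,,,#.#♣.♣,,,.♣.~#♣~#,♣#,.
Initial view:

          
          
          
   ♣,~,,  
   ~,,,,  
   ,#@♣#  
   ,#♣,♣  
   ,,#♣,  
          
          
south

          
          
   ♣,~,,  
   ~,,,,  
   ,#.♣#  
   ,#@,♣  
   ,,#♣,  
   ♣~,,~  
          
          

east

          
          
  ♣,~,,   
  ~,,,,#  
  ,#.♣#.  
  ,#♣@♣~  
  ,,#♣,,  
  ♣~,,~.  
          
          

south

          
  ♣,~,,   
  ~,,,,#  
  ,#.♣#.  
  ,#♣,♣~  
  ,,#@,,  
  ♣~,,~.  
   ,,..#  
          
          

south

  ♣,~,,   
  ~,,,,#  
  ,#.♣#.  
  ,#♣,♣~  
  ,,#♣,,  
  ♣~,@~.  
   ,,..#  
   ♣#♣,.  
          
          

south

  ~,,,,#  
  ,#.♣#.  
  ,#♣,♣~  
  ,,#♣,,  
  ♣~,,~.  
   ,,@.#  
   ♣#♣,.  
   .~~,,  
          
          

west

   ~,,,,# 
   ,#.♣#. 
   ,#♣,♣~ 
   ,,#♣,, 
   ♣~,,~. 
   ,,@..# 
   ~♣#♣,. 
   ,.~~,, 
          
          

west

    ~,,,,#
    ,#.♣#.
    ,#♣,♣~
   ~,,#♣,,
   ♣♣~,,~.
   ,,@,..#
   .~♣#♣,.
   .,.~~,,
          
          

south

    ,#.♣#.
    ,#♣,♣~
   ~,,#♣,,
   ♣♣~,,~.
   ,,,,..#
   .~@#♣,.
   .,.~~,,
   ,~,,,  
          
          

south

    ,#♣,♣~
   ~,,#♣,,
   ♣♣~,,~.
   ,,,,..#
   .~♣#♣,.
   .,@~~,,
   ,~,,,  
   ....~  
          
##########

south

   ~,,#♣,,
   ♣♣~,,~.
   ,,,,..#
   .~♣#♣,.
   .,.~~,,
   ,~@,,  
   ....~  
   ♣....  
##########
##########

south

   ♣♣~,,~.
   ,,,,..#
   .~♣#♣,.
   .,.~~,,
   ,~,,,  
   ..@.~  
   ♣....  
##########
##########
##########

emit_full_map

 ♣,~,, 
 ~,,,,#
 ,#.♣#.
 ,#♣,♣~
~,,#♣,,
♣♣~,,~.
,,,,..#
.~♣#♣,.
.,.~~,,
,~,,,  
..@.~  
♣....  

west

    ♣♣~,,~
    ,,,,..
    .~♣#♣,
   ..,.~~,
   #,~,,, 
   ♣.@..~ 
   ,♣.... 
##########
##########
##########

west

     ♣♣~,,
     ,,,,.
     .~♣#♣
   #..,.~~
   ♣#,~,,,
   ,♣@...~
   .,♣....
##########
##########
##########

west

      ♣♣~,
      ,,,,
      .~♣#
   ,#..,.~
   ,♣#,~,,
   ~,@....
   ..,♣...
##########
##########
##########

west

       ♣♣~
       ,,,
       .~♣
   .,#..,.
   ♣,♣#,~,
   #~@♣...
   #..,♣..
##########
##########
##########

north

       ~,,
       ♣♣~
       ,,,
   ,~.~.~♣
   .,#..,.
   ♣,@#,~,
   #~,♣...
   #..,♣..
##########
##########

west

#       ~,
#       ♣♣
#       ,,
#  ♣,~.~.~
#  ♣.,#..,
#  ♣♣@♣#,~
#  ##~,♣..
#  ,#..,♣.
##########
##########

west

##       ~
##       ♣
##       ,
## ,♣,~.~.
## ~♣.,#..
## ,♣@,♣#,
## ♣##~,♣.
## ~,#..,♣
##########
##########

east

#       ~,
#       ♣♣
#       ,,
# ,♣,~.~.~
# ~♣.,#..,
# ,♣♣@♣#,~
# ♣##~,♣..
# ~,#..,♣.
##########
##########

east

       ~,,
       ♣♣~
       ,,,
 ,♣,~.~.~♣
 ~♣.,#..,.
 ,♣♣,@#,~,
 ♣##~,♣...
 ~,#..,♣..
##########
##########

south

       ♣♣~
       ,,,
 ,♣,~.~.~♣
 ~♣.,#..,.
 ,♣♣,♣#,~,
 ♣##~@♣...
 ~,#..,♣..
##########
##########
##########

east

      ♣♣~,
      ,,,,
,♣,~.~.~♣#
~♣.,#..,.~
,♣♣,♣#,~,,
♣##~,@....
~,#..,♣...
##########
##########
##########

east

     ♣♣~,,
     ,,,,.
♣,~.~.~♣#♣
♣.,#..,.~~
♣♣,♣#,~,,,
##~,♣@...~
,#..,♣....
##########
##########
##########

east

    ♣♣~,,~
    ,,,,..
,~.~.~♣#♣,
.,#..,.~~,
♣,♣#,~,,, 
#~,♣.@..~ 
#..,♣.... 
##########
##########
##########

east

   ♣♣~,,~.
   ,,,,..#
~.~.~♣#♣,.
,#..,.~~,,
,♣#,~,,,  
~,♣..@.~  
..,♣....  
##########
##########
##########

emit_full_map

       ♣,~,, 
       ~,,,,#
       ,#.♣#.
       ,#♣,♣~
      ~,,#♣,,
      ♣♣~,,~.
      ,,,,..#
,♣,~.~.~♣#♣,.
~♣.,#..,.~~,,
,♣♣,♣#,~,,,  
♣##~,♣..@.~  
~,#..,♣....  

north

   ~,,#♣,,
   ♣♣~,,~.
   ,,,,..#
~.~.~♣#♣,.
,#..,.~~,,
,♣#,~@,,  
~,♣....~  
..,♣....  
##########
##########

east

  ~,,#♣,, 
  ♣♣~,,~. 
  ,,,,..# 
.~.~♣#♣,. 
#..,.~~,, 
♣#,~,@,,  
,♣....~♣  
.,♣....#  
##########
##########

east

 ~,,#♣,,  
 ♣♣~,,~.  
 ,,,,..#  
~.~♣#♣,.  
..,.~~,,  
#,~,,@,.  
♣....~♣,  
,♣....#,  
##########
##########

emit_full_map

       ♣,~,, 
       ~,,,,#
       ,#.♣#.
       ,#♣,♣~
      ~,,#♣,,
      ♣♣~,,~.
      ,,,,..#
,♣,~.~.~♣#♣,.
~♣.,#..,.~~,,
,♣♣,♣#,~,,@,.
♣##~,♣....~♣,
~,#..,♣....#,
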